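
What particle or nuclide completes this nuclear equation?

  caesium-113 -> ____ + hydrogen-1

Conserve mass number: 113 = A + 1, so A = 112.
Conserve atomic number: 55 = Z + 1, so Z = 54.
Z = 54 is xenon, so the species is xenon-112.

Xe-112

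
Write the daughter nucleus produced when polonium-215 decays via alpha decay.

Alpha decay: mass number changes by -4, atomic number by -2.
A: 215 − 4 = 211; Z: 84 − 2 = 82.
Z = 82 is lead, so the daughter is lead-211.

Pb-211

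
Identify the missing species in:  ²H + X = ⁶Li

alpha particle

Conserve mass number: 2 + A = 6, so A = 4.
Conserve atomic number: 1 + Z = 3, so Z = 2.
A = 4 and Z = 2 is ⁴He — an alpha particle.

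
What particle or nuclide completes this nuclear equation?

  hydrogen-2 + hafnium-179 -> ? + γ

Ta-181

Conserve mass number: 2 + 179 = A + 0, so A = 181.
Conserve atomic number: 1 + 72 = Z + 0, so Z = 73.
Z = 73 is tantalum, so the species is tantalum-181.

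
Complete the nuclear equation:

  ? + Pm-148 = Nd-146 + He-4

Conserve mass number: A + 148 = 146 + 4, so A = 2.
Conserve atomic number: Z + 61 = 60 + 2, so Z = 1.
A = 2 and Z = 1 is H-2 — a deuteron.

deuteron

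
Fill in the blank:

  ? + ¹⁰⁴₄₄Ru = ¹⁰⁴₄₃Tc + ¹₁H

neutron

Conserve mass number: A + 104 = 104 + 1, so A = 1.
Conserve atomic number: Z + 44 = 43 + 1, so Z = 0.
A = 1 and Z = 0 is ¹₀n — a neutron.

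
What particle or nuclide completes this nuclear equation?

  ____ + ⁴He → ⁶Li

deuteron

Conserve mass number: A + 4 = 6, so A = 2.
Conserve atomic number: Z + 2 = 3, so Z = 1.
A = 2 and Z = 1 is ²H — a deuteron.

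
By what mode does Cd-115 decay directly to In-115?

ΔA = 115 − 115 = 0; ΔZ = 49 − 48 = +1.
A is unchanged and Z rises by 1 — a neutron has become a proton (β⁻ decay).

beta-minus decay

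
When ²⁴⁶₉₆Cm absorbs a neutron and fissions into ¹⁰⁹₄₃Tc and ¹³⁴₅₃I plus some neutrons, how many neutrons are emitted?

4

Conserve mass number: 247 = 109 + 134 + k, so k = 247 − 243 = 4.
Check atomic number: 96 = 43 + 53 + 0 = 96. ✓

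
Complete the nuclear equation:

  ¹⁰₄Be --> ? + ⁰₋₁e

B-10

Conserve mass number: 10 = A + 0, so A = 10.
Conserve atomic number: 4 = Z − 1, so Z = 5.
Z = 5 is boron, so the species is ¹⁰₅B.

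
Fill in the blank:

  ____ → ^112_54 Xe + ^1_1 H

Cs-113

Conserve mass number: A = 112 + 1, so A = 113.
Conserve atomic number: Z = 54 + 1, so Z = 55.
Z = 55 is caesium, so the species is ^113_55 Cs.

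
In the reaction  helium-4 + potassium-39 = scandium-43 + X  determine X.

gamma ray

Conserve mass number: 4 + 39 = 43 + A, so A = 0.
Conserve atomic number: 2 + 19 = 21 + Z, so Z = 0.
A = 0 and Z = 0 is γ — a gamma ray.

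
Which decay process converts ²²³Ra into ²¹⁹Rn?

ΔA = 219 − 223 = -4; ΔZ = 86 − 88 = -2.
A drops by 4 and Z drops by 2 — the signature of alpha emission.

alpha decay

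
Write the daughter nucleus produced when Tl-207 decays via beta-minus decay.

Beta-minus decay: mass number changes by +0, atomic number by +1.
A: 207 = 207; Z: 81 + 1 = 82.
Z = 82 is lead, so the daughter is Pb-207.

Pb-207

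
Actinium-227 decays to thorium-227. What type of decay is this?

ΔA = 227 − 227 = 0; ΔZ = 90 − 89 = +1.
A is unchanged and Z rises by 1 — a neutron has become a proton (β⁻ decay).

beta-minus decay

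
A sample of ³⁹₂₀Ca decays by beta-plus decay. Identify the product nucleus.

K-39

Beta-plus decay: mass number changes by +0, atomic number by -1.
A: 39 = 39; Z: 20 − 1 = 19.
Z = 19 is potassium, so the daughter is ³⁹₁₉K.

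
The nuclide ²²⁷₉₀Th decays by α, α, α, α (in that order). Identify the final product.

Pb-211

Start: (A, Z) = (227, 90).
After α: (223, 88).
After α: (219, 86).
After α: (215, 84).
After α: (211, 82).
Z = 82 is lead.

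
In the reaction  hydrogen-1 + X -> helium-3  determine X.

deuteron

Conserve mass number: 1 + A = 3, so A = 2.
Conserve atomic number: 1 + Z = 2, so Z = 1.
A = 2 and Z = 1 is hydrogen-2 — a deuteron.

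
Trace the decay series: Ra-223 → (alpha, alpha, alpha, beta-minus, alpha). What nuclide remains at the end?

Start: (A, Z) = (223, 88).
After α: (219, 86).
After α: (215, 84).
After α: (211, 82).
After β⁻: (211, 83).
After α: (207, 81).
Z = 81 is thallium.

Tl-207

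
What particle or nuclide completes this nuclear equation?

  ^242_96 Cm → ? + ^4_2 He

Pu-238

Conserve mass number: 242 = A + 4, so A = 238.
Conserve atomic number: 96 = Z + 2, so Z = 94.
Z = 94 is plutonium, so the species is ^238_94 Pu.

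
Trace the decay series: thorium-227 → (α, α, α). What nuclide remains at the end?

Start: (A, Z) = (227, 90).
After α: (223, 88).
After α: (219, 86).
After α: (215, 84).
Z = 84 is polonium.

Po-215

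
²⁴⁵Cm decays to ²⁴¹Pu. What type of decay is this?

alpha decay

ΔA = 241 − 245 = -4; ΔZ = 94 − 96 = -2.
A drops by 4 and Z drops by 2 — the signature of alpha emission.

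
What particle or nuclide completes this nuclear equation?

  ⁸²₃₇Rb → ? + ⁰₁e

Kr-82

Conserve mass number: 82 = A + 0, so A = 82.
Conserve atomic number: 37 = Z + 1, so Z = 36.
Z = 36 is krypton, so the species is ⁸²₃₆Kr.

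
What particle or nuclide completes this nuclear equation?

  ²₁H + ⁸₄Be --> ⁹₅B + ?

Conserve mass number: 2 + 8 = 9 + A, so A = 1.
Conserve atomic number: 1 + 4 = 5 + Z, so Z = 0.
A = 1 and Z = 0 is ¹₀n — a neutron.

neutron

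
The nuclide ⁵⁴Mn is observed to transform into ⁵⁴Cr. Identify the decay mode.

beta-plus decay or electron capture

ΔA = 54 − 54 = 0; ΔZ = 24 − 25 = -1.
A is unchanged and Z drops by 1 — a proton has become a neutron (β⁺ emission or electron capture).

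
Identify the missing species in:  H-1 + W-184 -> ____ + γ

Re-185

Conserve mass number: 1 + 184 = A + 0, so A = 185.
Conserve atomic number: 1 + 74 = Z + 0, so Z = 75.
Z = 75 is rhenium, so the species is Re-185.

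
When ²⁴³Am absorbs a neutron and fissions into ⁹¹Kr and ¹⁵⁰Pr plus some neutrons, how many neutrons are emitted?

Conserve mass number: 244 = 91 + 150 + k, so k = 244 − 241 = 3.
Check atomic number: 95 = 36 + 59 + 0 = 95. ✓

3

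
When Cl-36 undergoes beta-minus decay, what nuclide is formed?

Beta-minus decay: mass number changes by +0, atomic number by +1.
A: 36 = 36; Z: 17 + 1 = 18.
Z = 18 is argon, so the daughter is Ar-36.

Ar-36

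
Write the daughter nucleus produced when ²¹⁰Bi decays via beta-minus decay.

Po-210

Beta-minus decay: mass number changes by +0, atomic number by +1.
A: 210 = 210; Z: 83 + 1 = 84.
Z = 84 is polonium, so the daughter is ²¹⁰Po.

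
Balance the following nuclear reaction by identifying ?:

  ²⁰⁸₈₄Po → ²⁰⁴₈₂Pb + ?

Conserve mass number: 208 = 204 + A, so A = 4.
Conserve atomic number: 84 = 82 + Z, so Z = 2.
A = 4 and Z = 2 is ⁴₂He — an alpha particle.

alpha particle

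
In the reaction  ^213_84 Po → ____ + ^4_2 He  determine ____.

Pb-209

Conserve mass number: 213 = A + 4, so A = 209.
Conserve atomic number: 84 = Z + 2, so Z = 82.
Z = 82 is lead, so the species is ^209_82 Pb.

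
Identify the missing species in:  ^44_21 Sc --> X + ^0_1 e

Ca-44

Conserve mass number: 44 = A + 0, so A = 44.
Conserve atomic number: 21 = Z + 1, so Z = 20.
Z = 20 is calcium, so the species is ^44_20 Ca.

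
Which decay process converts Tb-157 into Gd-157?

ΔA = 157 − 157 = 0; ΔZ = 64 − 65 = -1.
A is unchanged and Z drops by 1 — a proton has become a neutron (β⁺ emission or electron capture).

beta-plus decay or electron capture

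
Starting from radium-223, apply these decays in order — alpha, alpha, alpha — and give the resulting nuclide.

Start: (A, Z) = (223, 88).
After α: (219, 86).
After α: (215, 84).
After α: (211, 82).
Z = 82 is lead.

Pb-211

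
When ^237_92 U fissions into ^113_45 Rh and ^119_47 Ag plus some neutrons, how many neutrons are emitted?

Conserve mass number: 237 = 113 + 119 + k, so k = 237 − 232 = 5.
Check atomic number: 92 = 45 + 47 + 0 = 92. ✓

5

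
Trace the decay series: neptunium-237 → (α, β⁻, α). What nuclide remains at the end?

Th-229

Start: (A, Z) = (237, 93).
After α: (233, 91).
After β⁻: (233, 92).
After α: (229, 90).
Z = 90 is thorium.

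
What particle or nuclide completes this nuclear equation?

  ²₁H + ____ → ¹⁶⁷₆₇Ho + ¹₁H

Ho-166

Conserve mass number: 2 + A = 167 + 1, so A = 166.
Conserve atomic number: 1 + Z = 67 + 1, so Z = 67.
Z = 67 is holmium, so the species is ¹⁶⁶₆₇Ho.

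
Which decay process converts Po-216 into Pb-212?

ΔA = 212 − 216 = -4; ΔZ = 82 − 84 = -2.
A drops by 4 and Z drops by 2 — the signature of alpha emission.

alpha decay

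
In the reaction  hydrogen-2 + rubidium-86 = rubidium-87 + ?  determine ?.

Conserve mass number: 2 + 86 = 87 + A, so A = 1.
Conserve atomic number: 1 + 37 = 37 + Z, so Z = 1.
A = 1 and Z = 1 is hydrogen-1 — a proton.

proton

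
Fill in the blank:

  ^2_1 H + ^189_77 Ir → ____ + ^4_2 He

Conserve mass number: 2 + 189 = A + 4, so A = 187.
Conserve atomic number: 1 + 77 = Z + 2, so Z = 76.
Z = 76 is osmium, so the species is ^187_76 Os.

Os-187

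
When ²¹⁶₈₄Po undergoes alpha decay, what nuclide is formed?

Pb-212

Alpha decay: mass number changes by -4, atomic number by -2.
A: 216 − 4 = 212; Z: 84 − 2 = 82.
Z = 82 is lead, so the daughter is ²¹²₈₂Pb.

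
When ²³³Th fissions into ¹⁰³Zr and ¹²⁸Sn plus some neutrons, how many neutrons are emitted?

2

Conserve mass number: 233 = 103 + 128 + k, so k = 233 − 231 = 2.
Check atomic number: 90 = 40 + 50 + 0 = 90. ✓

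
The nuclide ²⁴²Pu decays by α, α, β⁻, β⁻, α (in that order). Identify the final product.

Th-230

Start: (A, Z) = (242, 94).
After α: (238, 92).
After α: (234, 90).
After β⁻: (234, 91).
After β⁻: (234, 92).
After α: (230, 90).
Z = 90 is thorium.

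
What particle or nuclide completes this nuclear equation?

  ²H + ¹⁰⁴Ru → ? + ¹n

Conserve mass number: 2 + 104 = A + 1, so A = 105.
Conserve atomic number: 1 + 44 = Z + 0, so Z = 45.
Z = 45 is rhodium, so the species is ¹⁰⁵Rh.

Rh-105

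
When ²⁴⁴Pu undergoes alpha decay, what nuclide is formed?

U-240

Alpha decay: mass number changes by -4, atomic number by -2.
A: 244 − 4 = 240; Z: 94 − 2 = 92.
Z = 92 is uranium, so the daughter is ²⁴⁰U.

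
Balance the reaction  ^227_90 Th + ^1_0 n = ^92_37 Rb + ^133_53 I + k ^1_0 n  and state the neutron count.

Conserve mass number: 228 = 92 + 133 + k, so k = 228 − 225 = 3.
Check atomic number: 90 = 37 + 53 + 0 = 90. ✓

3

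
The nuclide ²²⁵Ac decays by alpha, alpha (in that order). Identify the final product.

At-217

Start: (A, Z) = (225, 89).
After α: (221, 87).
After α: (217, 85).
Z = 85 is astatine.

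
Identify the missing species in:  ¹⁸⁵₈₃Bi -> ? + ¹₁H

Conserve mass number: 185 = A + 1, so A = 184.
Conserve atomic number: 83 = Z + 1, so Z = 82.
Z = 82 is lead, so the species is ¹⁸⁴₈₂Pb.

Pb-184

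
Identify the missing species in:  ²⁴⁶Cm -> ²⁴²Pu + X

alpha particle

Conserve mass number: 246 = 242 + A, so A = 4.
Conserve atomic number: 96 = 94 + Z, so Z = 2.
A = 4 and Z = 2 is ⁴He — an alpha particle.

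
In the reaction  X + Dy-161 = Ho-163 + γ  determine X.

deuteron

Conserve mass number: A + 161 = 163 + 0, so A = 2.
Conserve atomic number: Z + 66 = 67 + 0, so Z = 1.
A = 2 and Z = 1 is H-2 — a deuteron.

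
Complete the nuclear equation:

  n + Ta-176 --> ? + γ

Ta-177

Conserve mass number: 1 + 176 = A + 0, so A = 177.
Conserve atomic number: 0 + 73 = Z + 0, so Z = 73.
Z = 73 is tantalum, so the species is Ta-177.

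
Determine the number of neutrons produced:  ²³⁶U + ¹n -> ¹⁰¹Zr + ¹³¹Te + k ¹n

5

Conserve mass number: 237 = 101 + 131 + k, so k = 237 − 232 = 5.
Check atomic number: 92 = 40 + 52 + 0 = 92. ✓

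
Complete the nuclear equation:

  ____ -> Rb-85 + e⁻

Conserve mass number: A = 85 + 0, so A = 85.
Conserve atomic number: Z = 37 − 1, so Z = 36.
Z = 36 is krypton, so the species is Kr-85.

Kr-85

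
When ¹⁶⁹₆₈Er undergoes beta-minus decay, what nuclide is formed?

Tm-169

Beta-minus decay: mass number changes by +0, atomic number by +1.
A: 169 = 169; Z: 68 + 1 = 69.
Z = 69 is thulium, so the daughter is ¹⁶⁹₆₉Tm.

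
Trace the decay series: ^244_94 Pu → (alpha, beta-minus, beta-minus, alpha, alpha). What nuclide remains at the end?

Th-232

Start: (A, Z) = (244, 94).
After α: (240, 92).
After β⁻: (240, 93).
After β⁻: (240, 94).
After α: (236, 92).
After α: (232, 90).
Z = 90 is thorium.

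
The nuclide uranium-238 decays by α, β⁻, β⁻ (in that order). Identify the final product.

U-234

Start: (A, Z) = (238, 92).
After α: (234, 90).
After β⁻: (234, 91).
After β⁻: (234, 92).
Z = 92 is uranium.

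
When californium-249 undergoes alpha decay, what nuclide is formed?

Cm-245

Alpha decay: mass number changes by -4, atomic number by -2.
A: 249 − 4 = 245; Z: 98 − 2 = 96.
Z = 96 is curium, so the daughter is curium-245.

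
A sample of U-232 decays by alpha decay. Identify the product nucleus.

Th-228

Alpha decay: mass number changes by -4, atomic number by -2.
A: 232 − 4 = 228; Z: 92 − 2 = 90.
Z = 90 is thorium, so the daughter is Th-228.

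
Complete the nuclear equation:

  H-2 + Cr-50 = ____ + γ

Mn-52

Conserve mass number: 2 + 50 = A + 0, so A = 52.
Conserve atomic number: 1 + 24 = Z + 0, so Z = 25.
Z = 25 is manganese, so the species is Mn-52.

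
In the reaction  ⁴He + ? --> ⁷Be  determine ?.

He-3

Conserve mass number: 4 + A = 7, so A = 3.
Conserve atomic number: 2 + Z = 4, so Z = 2.
Z = 2 is helium, so the species is ³He.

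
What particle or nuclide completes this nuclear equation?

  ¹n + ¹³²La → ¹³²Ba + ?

proton

Conserve mass number: 1 + 132 = 132 + A, so A = 1.
Conserve atomic number: 0 + 57 = 56 + Z, so Z = 1.
A = 1 and Z = 1 is ¹H — a proton.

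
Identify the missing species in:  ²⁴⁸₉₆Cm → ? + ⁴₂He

Pu-244

Conserve mass number: 248 = A + 4, so A = 244.
Conserve atomic number: 96 = Z + 2, so Z = 94.
Z = 94 is plutonium, so the species is ²⁴⁴₉₄Pu.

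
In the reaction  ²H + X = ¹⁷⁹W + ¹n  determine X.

Conserve mass number: 2 + A = 179 + 1, so A = 178.
Conserve atomic number: 1 + Z = 74 + 0, so Z = 73.
Z = 73 is tantalum, so the species is ¹⁷⁸Ta.

Ta-178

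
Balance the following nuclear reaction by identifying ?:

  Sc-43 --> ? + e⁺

Ca-43

Conserve mass number: 43 = A + 0, so A = 43.
Conserve atomic number: 21 = Z + 1, so Z = 20.
Z = 20 is calcium, so the species is Ca-43.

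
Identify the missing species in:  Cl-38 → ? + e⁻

Ar-38

Conserve mass number: 38 = A + 0, so A = 38.
Conserve atomic number: 17 = Z − 1, so Z = 18.
Z = 18 is argon, so the species is Ar-38.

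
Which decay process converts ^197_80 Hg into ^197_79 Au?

beta-plus decay or electron capture

ΔA = 197 − 197 = 0; ΔZ = 79 − 80 = -1.
A is unchanged and Z drops by 1 — a proton has become a neutron (β⁺ emission or electron capture).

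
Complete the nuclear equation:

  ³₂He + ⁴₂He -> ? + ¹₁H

Conserve mass number: 3 + 4 = A + 1, so A = 6.
Conserve atomic number: 2 + 2 = Z + 1, so Z = 3.
Z = 3 is lithium, so the species is ⁶₃Li.

Li-6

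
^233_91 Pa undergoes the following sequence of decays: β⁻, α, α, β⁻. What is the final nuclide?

Ac-225

Start: (A, Z) = (233, 91).
After β⁻: (233, 92).
After α: (229, 90).
After α: (225, 88).
After β⁻: (225, 89).
Z = 89 is actinium.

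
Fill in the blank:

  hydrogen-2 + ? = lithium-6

Conserve mass number: 2 + A = 6, so A = 4.
Conserve atomic number: 1 + Z = 3, so Z = 2.
A = 4 and Z = 2 is helium-4 — an alpha particle.

alpha particle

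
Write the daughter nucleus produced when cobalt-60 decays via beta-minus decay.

Beta-minus decay: mass number changes by +0, atomic number by +1.
A: 60 = 60; Z: 27 + 1 = 28.
Z = 28 is nickel, so the daughter is nickel-60.

Ni-60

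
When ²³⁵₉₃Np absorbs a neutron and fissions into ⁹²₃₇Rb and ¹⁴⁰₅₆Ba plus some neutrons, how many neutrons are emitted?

4

Conserve mass number: 236 = 92 + 140 + k, so k = 236 − 232 = 4.
Check atomic number: 93 = 37 + 56 + 0 = 93. ✓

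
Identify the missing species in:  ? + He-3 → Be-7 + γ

Conserve mass number: A + 3 = 7 + 0, so A = 4.
Conserve atomic number: Z + 2 = 4 + 0, so Z = 2.
A = 4 and Z = 2 is He-4 — an alpha particle.

alpha particle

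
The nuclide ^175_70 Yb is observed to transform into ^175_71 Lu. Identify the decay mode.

ΔA = 175 − 175 = 0; ΔZ = 71 − 70 = +1.
A is unchanged and Z rises by 1 — a neutron has become a proton (β⁻ decay).

beta-minus decay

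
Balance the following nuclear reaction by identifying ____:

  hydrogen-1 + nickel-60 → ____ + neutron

Cu-60

Conserve mass number: 1 + 60 = A + 1, so A = 60.
Conserve atomic number: 1 + 28 = Z + 0, so Z = 29.
Z = 29 is copper, so the species is copper-60.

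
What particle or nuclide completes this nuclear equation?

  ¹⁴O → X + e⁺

N-14

Conserve mass number: 14 = A + 0, so A = 14.
Conserve atomic number: 8 = Z + 1, so Z = 7.
Z = 7 is nitrogen, so the species is ¹⁴N.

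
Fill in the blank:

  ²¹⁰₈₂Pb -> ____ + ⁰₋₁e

Bi-210

Conserve mass number: 210 = A + 0, so A = 210.
Conserve atomic number: 82 = Z − 1, so Z = 83.
Z = 83 is bismuth, so the species is ²¹⁰₈₃Bi.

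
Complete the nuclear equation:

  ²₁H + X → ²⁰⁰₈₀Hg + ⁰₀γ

Au-198

Conserve mass number: 2 + A = 200 + 0, so A = 198.
Conserve atomic number: 1 + Z = 80 + 0, so Z = 79.
Z = 79 is gold, so the species is ¹⁹⁸₇₉Au.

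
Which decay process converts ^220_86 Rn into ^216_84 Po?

ΔA = 216 − 220 = -4; ΔZ = 84 − 86 = -2.
A drops by 4 and Z drops by 2 — the signature of alpha emission.

alpha decay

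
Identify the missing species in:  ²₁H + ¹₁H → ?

Conserve mass number: 2 + 1 = A, so A = 3.
Conserve atomic number: 1 + 1 = Z, so Z = 2.
Z = 2 is helium, so the species is ³₂He.

He-3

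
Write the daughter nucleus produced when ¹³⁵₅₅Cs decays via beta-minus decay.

Beta-minus decay: mass number changes by +0, atomic number by +1.
A: 135 = 135; Z: 55 + 1 = 56.
Z = 56 is barium, so the daughter is ¹³⁵₅₆Ba.

Ba-135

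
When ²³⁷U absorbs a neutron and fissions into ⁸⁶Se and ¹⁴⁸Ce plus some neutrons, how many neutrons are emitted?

4

Conserve mass number: 238 = 86 + 148 + k, so k = 238 − 234 = 4.
Check atomic number: 92 = 34 + 58 + 0 = 92. ✓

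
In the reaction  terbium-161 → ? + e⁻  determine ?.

Dy-161

Conserve mass number: 161 = A + 0, so A = 161.
Conserve atomic number: 65 = Z − 1, so Z = 66.
Z = 66 is dysprosium, so the species is dysprosium-161.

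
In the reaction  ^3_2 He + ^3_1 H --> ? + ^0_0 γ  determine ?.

Conserve mass number: 3 + 3 = A + 0, so A = 6.
Conserve atomic number: 2 + 1 = Z + 0, so Z = 3.
Z = 3 is lithium, so the species is ^6_3 Li.

Li-6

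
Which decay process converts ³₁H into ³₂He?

beta-minus decay

ΔA = 3 − 3 = 0; ΔZ = 2 − 1 = +1.
A is unchanged and Z rises by 1 — a neutron has become a proton (β⁻ decay).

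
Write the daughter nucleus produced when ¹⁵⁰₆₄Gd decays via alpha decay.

Sm-146

Alpha decay: mass number changes by -4, atomic number by -2.
A: 150 − 4 = 146; Z: 64 − 2 = 62.
Z = 62 is samarium, so the daughter is ¹⁴⁶₆₂Sm.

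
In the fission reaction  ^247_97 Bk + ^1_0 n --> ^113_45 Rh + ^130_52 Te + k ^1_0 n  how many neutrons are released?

Conserve mass number: 248 = 113 + 130 + k, so k = 248 − 243 = 5.
Check atomic number: 97 = 45 + 52 + 0 = 97. ✓

5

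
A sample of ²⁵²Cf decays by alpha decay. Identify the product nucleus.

Cm-248

Alpha decay: mass number changes by -4, atomic number by -2.
A: 252 − 4 = 248; Z: 98 − 2 = 96.
Z = 96 is curium, so the daughter is ²⁴⁸Cm.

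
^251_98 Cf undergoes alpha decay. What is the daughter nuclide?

Cm-247

Alpha decay: mass number changes by -4, atomic number by -2.
A: 251 − 4 = 247; Z: 98 − 2 = 96.
Z = 96 is curium, so the daughter is ^247_96 Cm.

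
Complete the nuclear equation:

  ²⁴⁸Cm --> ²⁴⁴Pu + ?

alpha particle

Conserve mass number: 248 = 244 + A, so A = 4.
Conserve atomic number: 96 = 94 + Z, so Z = 2.
A = 4 and Z = 2 is ⁴He — an alpha particle.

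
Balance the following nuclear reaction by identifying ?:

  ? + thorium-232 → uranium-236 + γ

alpha particle

Conserve mass number: A + 232 = 236 + 0, so A = 4.
Conserve atomic number: Z + 90 = 92 + 0, so Z = 2.
A = 4 and Z = 2 is helium-4 — an alpha particle.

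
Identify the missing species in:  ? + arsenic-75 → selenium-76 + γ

proton

Conserve mass number: A + 75 = 76 + 0, so A = 1.
Conserve atomic number: Z + 33 = 34 + 0, so Z = 1.
A = 1 and Z = 1 is hydrogen-1 — a proton.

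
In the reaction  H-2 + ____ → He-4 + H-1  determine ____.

He-3

Conserve mass number: 2 + A = 4 + 1, so A = 3.
Conserve atomic number: 1 + Z = 2 + 1, so Z = 2.
Z = 2 is helium, so the species is He-3.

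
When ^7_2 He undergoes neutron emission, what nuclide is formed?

He-6

Neutron emission: mass number changes by -1, atomic number by +0.
A: 7 − 1 = 6; Z: 2 = 2.
Z = 2 is helium, so the daughter is ^6_2 He.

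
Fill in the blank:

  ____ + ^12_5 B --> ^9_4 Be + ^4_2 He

Conserve mass number: A + 12 = 9 + 4, so A = 1.
Conserve atomic number: Z + 5 = 4 + 2, so Z = 1.
A = 1 and Z = 1 is ^1_1 H — a proton.

proton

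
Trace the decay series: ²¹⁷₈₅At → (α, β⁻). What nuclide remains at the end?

Po-213

Start: (A, Z) = (217, 85).
After α: (213, 83).
After β⁻: (213, 84).
Z = 84 is polonium.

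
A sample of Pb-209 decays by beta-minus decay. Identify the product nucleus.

Bi-209

Beta-minus decay: mass number changes by +0, atomic number by +1.
A: 209 = 209; Z: 82 + 1 = 83.
Z = 83 is bismuth, so the daughter is Bi-209.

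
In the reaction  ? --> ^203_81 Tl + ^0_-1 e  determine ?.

Hg-203

Conserve mass number: A = 203 + 0, so A = 203.
Conserve atomic number: Z = 81 − 1, so Z = 80.
Z = 80 is mercury, so the species is ^203_80 Hg.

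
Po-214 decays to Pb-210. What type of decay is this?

alpha decay

ΔA = 210 − 214 = -4; ΔZ = 82 − 84 = -2.
A drops by 4 and Z drops by 2 — the signature of alpha emission.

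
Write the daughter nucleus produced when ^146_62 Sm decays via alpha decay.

Nd-142

Alpha decay: mass number changes by -4, atomic number by -2.
A: 146 − 4 = 142; Z: 62 − 2 = 60.
Z = 60 is neodymium, so the daughter is ^142_60 Nd.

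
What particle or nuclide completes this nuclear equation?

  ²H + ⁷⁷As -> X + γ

Se-79

Conserve mass number: 2 + 77 = A + 0, so A = 79.
Conserve atomic number: 1 + 33 = Z + 0, so Z = 34.
Z = 34 is selenium, so the species is ⁷⁹Se.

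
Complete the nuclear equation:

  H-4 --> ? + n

H-3

Conserve mass number: 4 = A + 1, so A = 3.
Conserve atomic number: 1 = Z + 0, so Z = 1.
A = 3 and Z = 1 is H-3 — a triton.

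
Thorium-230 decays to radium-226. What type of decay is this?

alpha decay

ΔA = 226 − 230 = -4; ΔZ = 88 − 90 = -2.
A drops by 4 and Z drops by 2 — the signature of alpha emission.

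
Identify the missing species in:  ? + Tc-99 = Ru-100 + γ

Conserve mass number: A + 99 = 100 + 0, so A = 1.
Conserve atomic number: Z + 43 = 44 + 0, so Z = 1.
A = 1 and Z = 1 is H-1 — a proton.

proton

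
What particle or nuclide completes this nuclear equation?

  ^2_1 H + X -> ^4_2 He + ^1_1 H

Conserve mass number: 2 + A = 4 + 1, so A = 3.
Conserve atomic number: 1 + Z = 2 + 1, so Z = 2.
Z = 2 is helium, so the species is ^3_2 He.

He-3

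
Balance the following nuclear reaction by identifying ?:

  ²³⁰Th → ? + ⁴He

Ra-226

Conserve mass number: 230 = A + 4, so A = 226.
Conserve atomic number: 90 = Z + 2, so Z = 88.
Z = 88 is radium, so the species is ²²⁶Ra.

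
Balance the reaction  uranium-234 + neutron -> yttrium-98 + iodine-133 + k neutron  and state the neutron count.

4

Conserve mass number: 235 = 98 + 133 + k, so k = 235 − 231 = 4.
Check atomic number: 92 = 39 + 53 + 0 = 92. ✓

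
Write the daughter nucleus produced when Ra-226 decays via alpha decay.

Rn-222

Alpha decay: mass number changes by -4, atomic number by -2.
A: 226 − 4 = 222; Z: 88 − 2 = 86.
Z = 86 is radon, so the daughter is Rn-222.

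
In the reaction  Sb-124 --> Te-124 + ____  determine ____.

Conserve mass number: 124 = 124 + A, so A = 0.
Conserve atomic number: 51 = 52 + Z, so Z = -1.
A = 0 and Z = -1 is e⁻ — a beta-minus particle.

beta-minus particle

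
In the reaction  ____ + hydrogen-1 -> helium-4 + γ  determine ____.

triton

Conserve mass number: A + 1 = 4 + 0, so A = 3.
Conserve atomic number: Z + 1 = 2 + 0, so Z = 1.
A = 3 and Z = 1 is hydrogen-3 — a triton.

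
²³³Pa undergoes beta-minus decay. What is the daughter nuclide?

U-233

Beta-minus decay: mass number changes by +0, atomic number by +1.
A: 233 = 233; Z: 91 + 1 = 92.
Z = 92 is uranium, so the daughter is ²³³U.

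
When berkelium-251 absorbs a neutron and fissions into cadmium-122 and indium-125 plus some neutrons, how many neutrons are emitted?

Conserve mass number: 252 = 122 + 125 + k, so k = 252 − 247 = 5.
Check atomic number: 97 = 48 + 49 + 0 = 97. ✓

5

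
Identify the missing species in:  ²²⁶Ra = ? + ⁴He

Rn-222

Conserve mass number: 226 = A + 4, so A = 222.
Conserve atomic number: 88 = Z + 2, so Z = 86.
Z = 86 is radon, so the species is ²²²Rn.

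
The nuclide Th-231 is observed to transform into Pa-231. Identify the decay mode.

beta-minus decay

ΔA = 231 − 231 = 0; ΔZ = 91 − 90 = +1.
A is unchanged and Z rises by 1 — a neutron has become a proton (β⁻ decay).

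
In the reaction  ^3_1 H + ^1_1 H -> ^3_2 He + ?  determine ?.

Conserve mass number: 3 + 1 = 3 + A, so A = 1.
Conserve atomic number: 1 + 1 = 2 + Z, so Z = 0.
A = 1 and Z = 0 is ^1_0 n — a neutron.

neutron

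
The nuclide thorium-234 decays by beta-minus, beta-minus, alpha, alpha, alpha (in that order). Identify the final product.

Rn-222

Start: (A, Z) = (234, 90).
After β⁻: (234, 91).
After β⁻: (234, 92).
After α: (230, 90).
After α: (226, 88).
After α: (222, 86).
Z = 86 is radon.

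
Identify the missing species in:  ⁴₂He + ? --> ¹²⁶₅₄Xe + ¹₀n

Conserve mass number: 4 + A = 126 + 1, so A = 123.
Conserve atomic number: 2 + Z = 54 + 0, so Z = 52.
Z = 52 is tellurium, so the species is ¹²³₅₂Te.

Te-123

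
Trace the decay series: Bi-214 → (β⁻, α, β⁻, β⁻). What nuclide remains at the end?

Start: (A, Z) = (214, 83).
After β⁻: (214, 84).
After α: (210, 82).
After β⁻: (210, 83).
After β⁻: (210, 84).
Z = 84 is polonium.

Po-210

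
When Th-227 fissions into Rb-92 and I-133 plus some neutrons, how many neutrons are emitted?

Conserve mass number: 227 = 92 + 133 + k, so k = 227 − 225 = 2.
Check atomic number: 90 = 37 + 53 + 0 = 90. ✓

2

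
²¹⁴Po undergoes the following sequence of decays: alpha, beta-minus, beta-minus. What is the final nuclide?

Po-210

Start: (A, Z) = (214, 84).
After α: (210, 82).
After β⁻: (210, 83).
After β⁻: (210, 84).
Z = 84 is polonium.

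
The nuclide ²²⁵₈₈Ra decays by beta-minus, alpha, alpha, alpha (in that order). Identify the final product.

Bi-213

Start: (A, Z) = (225, 88).
After β⁻: (225, 89).
After α: (221, 87).
After α: (217, 85).
After α: (213, 83).
Z = 83 is bismuth.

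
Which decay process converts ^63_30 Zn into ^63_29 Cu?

ΔA = 63 − 63 = 0; ΔZ = 29 − 30 = -1.
A is unchanged and Z drops by 1 — a proton has become a neutron (β⁺ emission or electron capture).

beta-plus decay or electron capture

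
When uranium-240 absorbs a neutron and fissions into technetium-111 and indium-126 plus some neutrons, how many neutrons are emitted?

Conserve mass number: 241 = 111 + 126 + k, so k = 241 − 237 = 4.
Check atomic number: 92 = 43 + 49 + 0 = 92. ✓

4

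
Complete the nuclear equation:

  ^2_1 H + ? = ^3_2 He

Conserve mass number: 2 + A = 3, so A = 1.
Conserve atomic number: 1 + Z = 2, so Z = 1.
A = 1 and Z = 1 is ^1_1 H — a proton.

proton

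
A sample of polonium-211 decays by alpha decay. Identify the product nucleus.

Alpha decay: mass number changes by -4, atomic number by -2.
A: 211 − 4 = 207; Z: 84 − 2 = 82.
Z = 82 is lead, so the daughter is lead-207.

Pb-207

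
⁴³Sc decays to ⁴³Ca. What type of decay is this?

beta-plus decay or electron capture

ΔA = 43 − 43 = 0; ΔZ = 20 − 21 = -1.
A is unchanged and Z drops by 1 — a proton has become a neutron (β⁺ emission or electron capture).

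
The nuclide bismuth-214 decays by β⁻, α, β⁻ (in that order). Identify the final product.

Bi-210

Start: (A, Z) = (214, 83).
After β⁻: (214, 84).
After α: (210, 82).
After β⁻: (210, 83).
Z = 83 is bismuth.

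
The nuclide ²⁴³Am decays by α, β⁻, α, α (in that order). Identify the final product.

Start: (A, Z) = (243, 95).
After α: (239, 93).
After β⁻: (239, 94).
After α: (235, 92).
After α: (231, 90).
Z = 90 is thorium.

Th-231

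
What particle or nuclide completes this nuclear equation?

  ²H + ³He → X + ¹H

Conserve mass number: 2 + 3 = A + 1, so A = 4.
Conserve atomic number: 1 + 2 = Z + 1, so Z = 2.
A = 4 and Z = 2 is ⁴He — an alpha particle.

He-4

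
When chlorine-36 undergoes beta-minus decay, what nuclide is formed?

Beta-minus decay: mass number changes by +0, atomic number by +1.
A: 36 = 36; Z: 17 + 1 = 18.
Z = 18 is argon, so the daughter is argon-36.

Ar-36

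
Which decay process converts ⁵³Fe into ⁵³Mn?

ΔA = 53 − 53 = 0; ΔZ = 25 − 26 = -1.
A is unchanged and Z drops by 1 — a proton has become a neutron (β⁺ emission or electron capture).

beta-plus decay or electron capture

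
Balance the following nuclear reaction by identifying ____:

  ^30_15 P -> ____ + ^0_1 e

Si-30

Conserve mass number: 30 = A + 0, so A = 30.
Conserve atomic number: 15 = Z + 1, so Z = 14.
Z = 14 is silicon, so the species is ^30_14 Si.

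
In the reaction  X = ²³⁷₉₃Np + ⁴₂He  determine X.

Am-241

Conserve mass number: A = 237 + 4, so A = 241.
Conserve atomic number: Z = 93 + 2, so Z = 95.
Z = 95 is americium, so the species is ²⁴¹₉₅Am.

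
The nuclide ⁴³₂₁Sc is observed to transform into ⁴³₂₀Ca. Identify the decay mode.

beta-plus decay or electron capture

ΔA = 43 − 43 = 0; ΔZ = 20 − 21 = -1.
A is unchanged and Z drops by 1 — a proton has become a neutron (β⁺ emission or electron capture).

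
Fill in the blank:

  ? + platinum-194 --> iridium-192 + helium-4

deuteron

Conserve mass number: A + 194 = 192 + 4, so A = 2.
Conserve atomic number: Z + 78 = 77 + 2, so Z = 1.
A = 2 and Z = 1 is hydrogen-2 — a deuteron.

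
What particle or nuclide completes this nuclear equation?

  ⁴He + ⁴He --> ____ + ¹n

Be-7

Conserve mass number: 4 + 4 = A + 1, so A = 7.
Conserve atomic number: 2 + 2 = Z + 0, so Z = 4.
Z = 4 is beryllium, so the species is ⁷Be.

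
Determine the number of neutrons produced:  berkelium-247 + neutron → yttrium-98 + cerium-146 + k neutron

4

Conserve mass number: 248 = 98 + 146 + k, so k = 248 − 244 = 4.
Check atomic number: 97 = 39 + 58 + 0 = 97. ✓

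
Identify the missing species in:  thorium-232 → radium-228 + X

alpha particle

Conserve mass number: 232 = 228 + A, so A = 4.
Conserve atomic number: 90 = 88 + Z, so Z = 2.
A = 4 and Z = 2 is helium-4 — an alpha particle.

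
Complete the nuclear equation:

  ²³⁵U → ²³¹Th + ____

Conserve mass number: 235 = 231 + A, so A = 4.
Conserve atomic number: 92 = 90 + Z, so Z = 2.
A = 4 and Z = 2 is ⁴He — an alpha particle.

alpha particle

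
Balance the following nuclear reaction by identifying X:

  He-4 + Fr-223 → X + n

Ac-226

Conserve mass number: 4 + 223 = A + 1, so A = 226.
Conserve atomic number: 2 + 87 = Z + 0, so Z = 89.
Z = 89 is actinium, so the species is Ac-226.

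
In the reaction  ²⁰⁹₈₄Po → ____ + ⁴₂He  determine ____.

Conserve mass number: 209 = A + 4, so A = 205.
Conserve atomic number: 84 = Z + 2, so Z = 82.
Z = 82 is lead, so the species is ²⁰⁵₈₂Pb.

Pb-205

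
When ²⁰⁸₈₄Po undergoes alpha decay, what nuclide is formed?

Pb-204

Alpha decay: mass number changes by -4, atomic number by -2.
A: 208 − 4 = 204; Z: 84 − 2 = 82.
Z = 82 is lead, so the daughter is ²⁰⁴₈₂Pb.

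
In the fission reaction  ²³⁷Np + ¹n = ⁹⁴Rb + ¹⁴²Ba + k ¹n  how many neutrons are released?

2

Conserve mass number: 238 = 94 + 142 + k, so k = 238 − 236 = 2.
Check atomic number: 93 = 37 + 56 + 0 = 93. ✓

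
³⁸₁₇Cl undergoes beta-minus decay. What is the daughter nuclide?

Beta-minus decay: mass number changes by +0, atomic number by +1.
A: 38 = 38; Z: 17 + 1 = 18.
Z = 18 is argon, so the daughter is ³⁸₁₈Ar.

Ar-38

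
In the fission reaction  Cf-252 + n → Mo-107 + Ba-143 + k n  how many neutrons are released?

Conserve mass number: 253 = 107 + 143 + k, so k = 253 − 250 = 3.
Check atomic number: 98 = 42 + 56 + 0 = 98. ✓

3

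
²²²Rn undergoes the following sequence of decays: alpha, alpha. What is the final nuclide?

Start: (A, Z) = (222, 86).
After α: (218, 84).
After α: (214, 82).
Z = 82 is lead.

Pb-214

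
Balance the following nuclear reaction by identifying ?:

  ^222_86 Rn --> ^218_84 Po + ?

alpha particle

Conserve mass number: 222 = 218 + A, so A = 4.
Conserve atomic number: 86 = 84 + Z, so Z = 2.
A = 4 and Z = 2 is ^4_2 He — an alpha particle.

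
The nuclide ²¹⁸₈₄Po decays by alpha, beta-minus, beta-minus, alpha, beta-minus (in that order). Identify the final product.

Start: (A, Z) = (218, 84).
After α: (214, 82).
After β⁻: (214, 83).
After β⁻: (214, 84).
After α: (210, 82).
After β⁻: (210, 83).
Z = 83 is bismuth.

Bi-210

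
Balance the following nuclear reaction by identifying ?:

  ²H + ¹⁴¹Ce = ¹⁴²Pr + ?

Conserve mass number: 2 + 141 = 142 + A, so A = 1.
Conserve atomic number: 1 + 58 = 59 + Z, so Z = 0.
A = 1 and Z = 0 is ¹n — a neutron.

neutron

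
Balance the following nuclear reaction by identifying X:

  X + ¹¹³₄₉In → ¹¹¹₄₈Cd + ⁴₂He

deuteron

Conserve mass number: A + 113 = 111 + 4, so A = 2.
Conserve atomic number: Z + 49 = 48 + 2, so Z = 1.
A = 2 and Z = 1 is ²₁H — a deuteron.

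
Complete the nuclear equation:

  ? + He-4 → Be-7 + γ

Conserve mass number: A + 4 = 7 + 0, so A = 3.
Conserve atomic number: Z + 2 = 4 + 0, so Z = 2.
Z = 2 is helium, so the species is He-3.

He-3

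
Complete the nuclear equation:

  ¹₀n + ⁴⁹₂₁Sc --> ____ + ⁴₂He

Conserve mass number: 1 + 49 = A + 4, so A = 46.
Conserve atomic number: 0 + 21 = Z + 2, so Z = 19.
Z = 19 is potassium, so the species is ⁴⁶₁₉K.

K-46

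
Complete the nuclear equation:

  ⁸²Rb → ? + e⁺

Conserve mass number: 82 = A + 0, so A = 82.
Conserve atomic number: 37 = Z + 1, so Z = 36.
Z = 36 is krypton, so the species is ⁸²Kr.

Kr-82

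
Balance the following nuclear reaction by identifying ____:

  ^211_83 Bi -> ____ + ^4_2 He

Conserve mass number: 211 = A + 4, so A = 207.
Conserve atomic number: 83 = Z + 2, so Z = 81.
Z = 81 is thallium, so the species is ^207_81 Tl.

Tl-207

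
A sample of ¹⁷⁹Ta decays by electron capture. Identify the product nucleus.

Hf-179

Electron capture: mass number changes by +0, atomic number by -1.
A: 179 = 179; Z: 73 − 1 = 72.
Z = 72 is hafnium, so the daughter is ¹⁷⁹Hf.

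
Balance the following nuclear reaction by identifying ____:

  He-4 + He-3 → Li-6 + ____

Conserve mass number: 4 + 3 = 6 + A, so A = 1.
Conserve atomic number: 2 + 2 = 3 + Z, so Z = 1.
A = 1 and Z = 1 is H-1 — a proton.

proton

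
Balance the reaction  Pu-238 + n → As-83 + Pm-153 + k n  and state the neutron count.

Conserve mass number: 239 = 83 + 153 + k, so k = 239 − 236 = 3.
Check atomic number: 94 = 33 + 61 + 0 = 94. ✓

3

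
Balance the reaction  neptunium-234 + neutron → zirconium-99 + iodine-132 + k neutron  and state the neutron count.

Conserve mass number: 235 = 99 + 132 + k, so k = 235 − 231 = 4.
Check atomic number: 93 = 40 + 53 + 0 = 93. ✓

4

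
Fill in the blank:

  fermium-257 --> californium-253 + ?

alpha particle

Conserve mass number: 257 = 253 + A, so A = 4.
Conserve atomic number: 100 = 98 + Z, so Z = 2.
A = 4 and Z = 2 is helium-4 — an alpha particle.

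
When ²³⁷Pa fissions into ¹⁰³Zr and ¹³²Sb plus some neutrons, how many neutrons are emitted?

Conserve mass number: 237 = 103 + 132 + k, so k = 237 − 235 = 2.
Check atomic number: 91 = 40 + 51 + 0 = 91. ✓

2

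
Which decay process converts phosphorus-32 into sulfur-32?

beta-minus decay

ΔA = 32 − 32 = 0; ΔZ = 16 − 15 = +1.
A is unchanged and Z rises by 1 — a neutron has become a proton (β⁻ decay).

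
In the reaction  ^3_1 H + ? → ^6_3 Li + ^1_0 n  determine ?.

alpha particle

Conserve mass number: 3 + A = 6 + 1, so A = 4.
Conserve atomic number: 1 + Z = 3 + 0, so Z = 2.
A = 4 and Z = 2 is ^4_2 He — an alpha particle.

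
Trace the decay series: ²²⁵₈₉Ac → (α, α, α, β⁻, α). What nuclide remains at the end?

Start: (A, Z) = (225, 89).
After α: (221, 87).
After α: (217, 85).
After α: (213, 83).
After β⁻: (213, 84).
After α: (209, 82).
Z = 82 is lead.

Pb-209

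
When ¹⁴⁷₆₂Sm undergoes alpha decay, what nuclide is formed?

Alpha decay: mass number changes by -4, atomic number by -2.
A: 147 − 4 = 143; Z: 62 − 2 = 60.
Z = 60 is neodymium, so the daughter is ¹⁴³₆₀Nd.

Nd-143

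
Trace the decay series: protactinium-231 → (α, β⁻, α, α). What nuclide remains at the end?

Rn-219

Start: (A, Z) = (231, 91).
After α: (227, 89).
After β⁻: (227, 90).
After α: (223, 88).
After α: (219, 86).
Z = 86 is radon.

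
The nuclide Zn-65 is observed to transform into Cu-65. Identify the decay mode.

ΔA = 65 − 65 = 0; ΔZ = 29 − 30 = -1.
A is unchanged and Z drops by 1 — a proton has become a neutron (β⁺ emission or electron capture).

beta-plus decay or electron capture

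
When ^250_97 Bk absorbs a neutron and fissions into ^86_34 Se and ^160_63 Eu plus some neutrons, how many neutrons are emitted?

5

Conserve mass number: 251 = 86 + 160 + k, so k = 251 − 246 = 5.
Check atomic number: 97 = 34 + 63 + 0 = 97. ✓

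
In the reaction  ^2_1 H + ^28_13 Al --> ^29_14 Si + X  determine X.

Conserve mass number: 2 + 28 = 29 + A, so A = 1.
Conserve atomic number: 1 + 13 = 14 + Z, so Z = 0.
A = 1 and Z = 0 is ^1_0 n — a neutron.

neutron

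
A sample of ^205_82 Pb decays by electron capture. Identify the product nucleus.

Electron capture: mass number changes by +0, atomic number by -1.
A: 205 = 205; Z: 82 − 1 = 81.
Z = 81 is thallium, so the daughter is ^205_81 Tl.

Tl-205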